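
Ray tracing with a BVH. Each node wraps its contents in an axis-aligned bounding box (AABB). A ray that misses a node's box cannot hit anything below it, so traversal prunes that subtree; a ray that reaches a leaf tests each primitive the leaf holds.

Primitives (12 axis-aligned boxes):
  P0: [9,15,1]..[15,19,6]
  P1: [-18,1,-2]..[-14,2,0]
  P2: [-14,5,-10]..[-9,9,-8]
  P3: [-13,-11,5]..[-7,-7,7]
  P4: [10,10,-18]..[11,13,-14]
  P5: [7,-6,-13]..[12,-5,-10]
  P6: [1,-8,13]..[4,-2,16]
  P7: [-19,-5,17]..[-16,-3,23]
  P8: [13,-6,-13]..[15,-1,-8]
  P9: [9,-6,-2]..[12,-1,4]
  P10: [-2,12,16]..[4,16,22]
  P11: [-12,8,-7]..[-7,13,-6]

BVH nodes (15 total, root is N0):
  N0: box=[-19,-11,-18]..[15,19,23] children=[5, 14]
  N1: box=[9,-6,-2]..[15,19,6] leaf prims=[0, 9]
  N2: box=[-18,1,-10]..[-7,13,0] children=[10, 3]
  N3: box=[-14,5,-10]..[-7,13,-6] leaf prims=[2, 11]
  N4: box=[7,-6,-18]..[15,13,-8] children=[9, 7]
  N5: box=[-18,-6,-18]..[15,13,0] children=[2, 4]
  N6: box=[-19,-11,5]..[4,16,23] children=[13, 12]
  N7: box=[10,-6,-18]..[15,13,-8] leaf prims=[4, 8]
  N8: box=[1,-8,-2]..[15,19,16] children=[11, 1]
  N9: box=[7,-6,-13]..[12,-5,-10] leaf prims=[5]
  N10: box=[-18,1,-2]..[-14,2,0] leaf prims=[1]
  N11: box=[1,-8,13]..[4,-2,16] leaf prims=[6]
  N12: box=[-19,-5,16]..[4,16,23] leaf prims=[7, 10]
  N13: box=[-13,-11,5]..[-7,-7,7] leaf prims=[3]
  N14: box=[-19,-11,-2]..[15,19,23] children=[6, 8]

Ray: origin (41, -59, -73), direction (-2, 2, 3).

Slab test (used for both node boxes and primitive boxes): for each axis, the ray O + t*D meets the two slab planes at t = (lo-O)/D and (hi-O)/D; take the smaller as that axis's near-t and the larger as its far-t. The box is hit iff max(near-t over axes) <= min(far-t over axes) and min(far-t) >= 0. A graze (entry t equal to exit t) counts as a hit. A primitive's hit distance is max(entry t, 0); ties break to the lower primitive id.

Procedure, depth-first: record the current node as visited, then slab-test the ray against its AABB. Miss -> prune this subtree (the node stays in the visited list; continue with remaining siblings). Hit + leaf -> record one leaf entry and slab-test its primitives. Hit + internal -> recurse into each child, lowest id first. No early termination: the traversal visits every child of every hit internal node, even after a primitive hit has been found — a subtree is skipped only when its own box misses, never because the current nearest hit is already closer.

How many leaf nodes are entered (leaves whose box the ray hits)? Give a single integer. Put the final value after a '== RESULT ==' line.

Trace the traversal:
N0 x:[13,30] y:[24,39] z:[55/3,32] -> hit [24,30], descend [5, 14]
  N5 x:[13,59/2] y:[53/2,36] z:[55/3,73/3] -> miss, prune
  N14 x:[13,30] y:[24,39] z:[71/3,32] -> hit [24,30], descend [6, 8]
    N6 x:[37/2,30] y:[24,75/2] z:[26,32] -> hit [26,30], descend [12, 13]
      N12 x:[37/2,30] y:[27,75/2] z:[89/3,32] -> hit [89/3,30] leaf, test {P7(miss), P10(miss)}
      N13 x:[24,27] y:[24,26] z:[26,80/3] -> hit [26,26] leaf, test {P3@t=26}
    N8 x:[13,20] y:[51/2,39] z:[71/3,89/3] -> miss, prune

Visited [0, 5, 14, 6, 12, 13, 8]. Tests: 7 box, 2 leaf. Nearest: P3.

== RESULT ==
2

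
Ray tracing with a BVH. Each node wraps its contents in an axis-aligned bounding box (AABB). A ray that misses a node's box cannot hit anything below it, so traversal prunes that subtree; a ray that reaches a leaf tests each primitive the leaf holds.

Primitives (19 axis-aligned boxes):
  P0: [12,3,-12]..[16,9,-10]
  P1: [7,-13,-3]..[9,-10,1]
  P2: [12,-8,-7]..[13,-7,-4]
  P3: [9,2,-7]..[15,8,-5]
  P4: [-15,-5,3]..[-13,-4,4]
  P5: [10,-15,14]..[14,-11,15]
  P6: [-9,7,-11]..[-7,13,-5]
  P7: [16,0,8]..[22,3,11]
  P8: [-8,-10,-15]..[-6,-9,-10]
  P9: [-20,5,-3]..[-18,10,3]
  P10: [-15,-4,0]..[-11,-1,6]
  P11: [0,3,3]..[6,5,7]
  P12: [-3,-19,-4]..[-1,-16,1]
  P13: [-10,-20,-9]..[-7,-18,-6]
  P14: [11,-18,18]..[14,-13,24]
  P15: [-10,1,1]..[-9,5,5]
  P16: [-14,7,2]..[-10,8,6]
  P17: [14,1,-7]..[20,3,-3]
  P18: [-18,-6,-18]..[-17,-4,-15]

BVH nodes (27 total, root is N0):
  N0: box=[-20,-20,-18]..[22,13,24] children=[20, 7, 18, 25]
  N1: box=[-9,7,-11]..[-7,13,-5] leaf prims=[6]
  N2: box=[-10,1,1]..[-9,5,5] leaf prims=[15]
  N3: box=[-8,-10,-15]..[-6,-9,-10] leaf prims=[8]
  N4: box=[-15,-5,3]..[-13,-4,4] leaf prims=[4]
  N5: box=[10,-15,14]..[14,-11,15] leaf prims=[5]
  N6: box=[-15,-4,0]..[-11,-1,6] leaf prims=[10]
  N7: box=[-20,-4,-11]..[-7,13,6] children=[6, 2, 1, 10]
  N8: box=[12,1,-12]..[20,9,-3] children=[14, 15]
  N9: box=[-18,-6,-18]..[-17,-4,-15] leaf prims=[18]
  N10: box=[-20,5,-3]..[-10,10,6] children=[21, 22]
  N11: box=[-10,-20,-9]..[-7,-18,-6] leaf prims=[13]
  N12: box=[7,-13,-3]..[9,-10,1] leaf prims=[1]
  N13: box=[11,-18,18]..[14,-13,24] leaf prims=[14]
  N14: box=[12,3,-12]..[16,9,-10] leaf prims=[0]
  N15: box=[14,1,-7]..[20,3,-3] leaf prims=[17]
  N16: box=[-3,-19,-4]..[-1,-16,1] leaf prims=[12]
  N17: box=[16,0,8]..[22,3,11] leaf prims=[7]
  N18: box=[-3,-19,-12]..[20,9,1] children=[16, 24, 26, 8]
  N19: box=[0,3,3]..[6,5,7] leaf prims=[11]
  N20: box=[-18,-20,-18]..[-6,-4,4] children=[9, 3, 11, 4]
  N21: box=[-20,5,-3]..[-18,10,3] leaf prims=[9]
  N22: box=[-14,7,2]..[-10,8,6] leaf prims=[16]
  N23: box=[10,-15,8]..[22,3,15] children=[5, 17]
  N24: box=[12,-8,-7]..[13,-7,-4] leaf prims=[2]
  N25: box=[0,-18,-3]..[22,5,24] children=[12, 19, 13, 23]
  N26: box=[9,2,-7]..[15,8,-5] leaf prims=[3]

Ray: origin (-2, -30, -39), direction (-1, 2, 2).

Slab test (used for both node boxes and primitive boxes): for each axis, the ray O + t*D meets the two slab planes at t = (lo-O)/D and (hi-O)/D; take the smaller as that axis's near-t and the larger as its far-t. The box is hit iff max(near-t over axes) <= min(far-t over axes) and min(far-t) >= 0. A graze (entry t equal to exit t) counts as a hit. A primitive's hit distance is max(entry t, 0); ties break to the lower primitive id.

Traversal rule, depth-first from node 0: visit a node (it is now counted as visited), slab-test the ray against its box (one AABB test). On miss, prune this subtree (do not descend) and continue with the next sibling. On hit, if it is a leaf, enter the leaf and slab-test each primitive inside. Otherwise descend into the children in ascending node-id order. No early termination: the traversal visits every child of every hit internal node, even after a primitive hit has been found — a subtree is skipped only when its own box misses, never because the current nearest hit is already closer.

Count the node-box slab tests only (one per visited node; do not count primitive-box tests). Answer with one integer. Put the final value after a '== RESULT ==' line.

Walk:
N0 x:[-24,18] y:[5,43/2] z:[21/2,63/2] -> hit [21/2,18], descend [7, 18, 20, 25]
  N7 x:[5,18] y:[13,43/2] z:[14,45/2] -> hit [14,18], descend [1, 2, 6, 10]
    N1 x:[5,7] y:[37/2,43/2] z:[14,17] -> miss, prune
    N2 x:[7,8] y:[31/2,35/2] z:[20,22] -> miss, prune
    N6 x:[9,13] y:[13,29/2] z:[39/2,45/2] -> miss, prune
    N10 x:[8,18] y:[35/2,20] z:[18,45/2] -> hit [18,18], descend [21, 22]
      N21 x:[16,18] y:[35/2,20] z:[18,21] -> hit [18,18] leaf, test {P9@t=18}
      N22 x:[8,12] y:[37/2,19] z:[41/2,45/2] -> miss, prune
  N18 x:[-22,1] y:[11/2,39/2] z:[27/2,20] -> miss, prune
  N20 x:[4,16] y:[5,13] z:[21/2,43/2] -> hit [21/2,13], descend [3, 4, 9, 11]
    N3 x:[4,6] y:[10,21/2] z:[12,29/2] -> miss, prune
    N4 x:[11,13] y:[25/2,13] z:[21,43/2] -> miss, prune
    N9 x:[15,16] y:[12,13] z:[21/2,12] -> miss, prune
    N11 x:[5,8] y:[5,6] z:[15,33/2] -> miss, prune
  N25 x:[-24,-2] y:[6,35/2] z:[18,63/2] -> miss, prune

order=[0, 7, 1, 2, 6, 10, 21, 22, 18, 20, 3, 4, 9, 11, 25]  |boxes|=15  |leaves|=1  hit=P9

== RESULT ==
15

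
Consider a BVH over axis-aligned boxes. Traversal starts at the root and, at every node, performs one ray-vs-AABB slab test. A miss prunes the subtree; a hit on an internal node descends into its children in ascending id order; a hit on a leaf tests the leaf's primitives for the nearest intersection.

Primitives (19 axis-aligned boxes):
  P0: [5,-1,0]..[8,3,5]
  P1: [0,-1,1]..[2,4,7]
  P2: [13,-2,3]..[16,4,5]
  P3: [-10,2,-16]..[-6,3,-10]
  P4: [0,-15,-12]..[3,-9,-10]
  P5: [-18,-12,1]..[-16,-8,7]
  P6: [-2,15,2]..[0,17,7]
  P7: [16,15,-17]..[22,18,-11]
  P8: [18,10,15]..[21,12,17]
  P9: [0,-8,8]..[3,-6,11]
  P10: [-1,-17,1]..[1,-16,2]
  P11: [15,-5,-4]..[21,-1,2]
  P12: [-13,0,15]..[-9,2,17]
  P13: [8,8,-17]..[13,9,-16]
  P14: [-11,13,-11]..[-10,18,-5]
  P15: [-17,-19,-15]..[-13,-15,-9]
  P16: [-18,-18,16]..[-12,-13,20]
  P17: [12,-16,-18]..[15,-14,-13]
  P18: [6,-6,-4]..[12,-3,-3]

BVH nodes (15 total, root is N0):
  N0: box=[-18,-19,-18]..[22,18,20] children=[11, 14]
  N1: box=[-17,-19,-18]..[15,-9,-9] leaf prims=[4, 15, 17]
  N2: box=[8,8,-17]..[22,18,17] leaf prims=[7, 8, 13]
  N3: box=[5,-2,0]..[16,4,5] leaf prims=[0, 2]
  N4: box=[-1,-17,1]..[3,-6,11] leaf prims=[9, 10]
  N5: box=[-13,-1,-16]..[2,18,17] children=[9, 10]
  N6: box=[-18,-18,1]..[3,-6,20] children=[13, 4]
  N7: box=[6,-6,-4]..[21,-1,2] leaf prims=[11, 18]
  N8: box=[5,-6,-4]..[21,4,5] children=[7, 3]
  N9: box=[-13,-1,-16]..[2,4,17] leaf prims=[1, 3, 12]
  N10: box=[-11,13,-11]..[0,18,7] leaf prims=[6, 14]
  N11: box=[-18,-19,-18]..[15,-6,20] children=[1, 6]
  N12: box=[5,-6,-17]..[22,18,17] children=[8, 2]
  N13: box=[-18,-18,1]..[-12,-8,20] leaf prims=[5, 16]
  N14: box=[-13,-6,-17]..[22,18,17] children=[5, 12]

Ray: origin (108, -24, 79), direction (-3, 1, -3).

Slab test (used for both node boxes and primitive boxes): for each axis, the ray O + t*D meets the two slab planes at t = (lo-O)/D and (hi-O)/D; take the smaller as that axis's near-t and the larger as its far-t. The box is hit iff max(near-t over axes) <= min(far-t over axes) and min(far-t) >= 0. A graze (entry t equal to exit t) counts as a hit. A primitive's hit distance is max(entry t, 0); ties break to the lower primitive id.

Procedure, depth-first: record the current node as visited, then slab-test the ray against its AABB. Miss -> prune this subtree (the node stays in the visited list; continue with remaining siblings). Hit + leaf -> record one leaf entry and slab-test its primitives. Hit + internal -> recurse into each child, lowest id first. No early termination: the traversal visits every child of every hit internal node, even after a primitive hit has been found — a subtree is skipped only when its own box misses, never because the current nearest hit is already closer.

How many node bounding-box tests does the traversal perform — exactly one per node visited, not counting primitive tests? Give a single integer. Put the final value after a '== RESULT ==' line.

Traverse from the root:
N0 x:[86/3,42] y:[5,42] z:[59/3,97/3] -> hit [86/3,97/3], descend [11, 14]
  N11 x:[31,42] y:[5,18] z:[59/3,97/3] -> miss, prune
  N14 x:[86/3,121/3] y:[18,42] z:[62/3,32] -> hit [86/3,32], descend [5, 12]
    N5 x:[106/3,121/3] y:[23,42] z:[62/3,95/3] -> miss, prune
    N12 x:[86/3,103/3] y:[18,42] z:[62/3,32] -> hit [86/3,32], descend [2, 8]
      N2 x:[86/3,100/3] y:[32,42] z:[62/3,32] -> hit [32,32] leaf, test {P7(miss), P8(miss), P13@t=32}
      N8 x:[29,103/3] y:[18,28] z:[74/3,83/3] -> miss, prune

Summary -> nodes [0, 11, 14, 5, 12, 2, 8]; box-tests=7; leaf-entries=1; first=P13

== RESULT ==
7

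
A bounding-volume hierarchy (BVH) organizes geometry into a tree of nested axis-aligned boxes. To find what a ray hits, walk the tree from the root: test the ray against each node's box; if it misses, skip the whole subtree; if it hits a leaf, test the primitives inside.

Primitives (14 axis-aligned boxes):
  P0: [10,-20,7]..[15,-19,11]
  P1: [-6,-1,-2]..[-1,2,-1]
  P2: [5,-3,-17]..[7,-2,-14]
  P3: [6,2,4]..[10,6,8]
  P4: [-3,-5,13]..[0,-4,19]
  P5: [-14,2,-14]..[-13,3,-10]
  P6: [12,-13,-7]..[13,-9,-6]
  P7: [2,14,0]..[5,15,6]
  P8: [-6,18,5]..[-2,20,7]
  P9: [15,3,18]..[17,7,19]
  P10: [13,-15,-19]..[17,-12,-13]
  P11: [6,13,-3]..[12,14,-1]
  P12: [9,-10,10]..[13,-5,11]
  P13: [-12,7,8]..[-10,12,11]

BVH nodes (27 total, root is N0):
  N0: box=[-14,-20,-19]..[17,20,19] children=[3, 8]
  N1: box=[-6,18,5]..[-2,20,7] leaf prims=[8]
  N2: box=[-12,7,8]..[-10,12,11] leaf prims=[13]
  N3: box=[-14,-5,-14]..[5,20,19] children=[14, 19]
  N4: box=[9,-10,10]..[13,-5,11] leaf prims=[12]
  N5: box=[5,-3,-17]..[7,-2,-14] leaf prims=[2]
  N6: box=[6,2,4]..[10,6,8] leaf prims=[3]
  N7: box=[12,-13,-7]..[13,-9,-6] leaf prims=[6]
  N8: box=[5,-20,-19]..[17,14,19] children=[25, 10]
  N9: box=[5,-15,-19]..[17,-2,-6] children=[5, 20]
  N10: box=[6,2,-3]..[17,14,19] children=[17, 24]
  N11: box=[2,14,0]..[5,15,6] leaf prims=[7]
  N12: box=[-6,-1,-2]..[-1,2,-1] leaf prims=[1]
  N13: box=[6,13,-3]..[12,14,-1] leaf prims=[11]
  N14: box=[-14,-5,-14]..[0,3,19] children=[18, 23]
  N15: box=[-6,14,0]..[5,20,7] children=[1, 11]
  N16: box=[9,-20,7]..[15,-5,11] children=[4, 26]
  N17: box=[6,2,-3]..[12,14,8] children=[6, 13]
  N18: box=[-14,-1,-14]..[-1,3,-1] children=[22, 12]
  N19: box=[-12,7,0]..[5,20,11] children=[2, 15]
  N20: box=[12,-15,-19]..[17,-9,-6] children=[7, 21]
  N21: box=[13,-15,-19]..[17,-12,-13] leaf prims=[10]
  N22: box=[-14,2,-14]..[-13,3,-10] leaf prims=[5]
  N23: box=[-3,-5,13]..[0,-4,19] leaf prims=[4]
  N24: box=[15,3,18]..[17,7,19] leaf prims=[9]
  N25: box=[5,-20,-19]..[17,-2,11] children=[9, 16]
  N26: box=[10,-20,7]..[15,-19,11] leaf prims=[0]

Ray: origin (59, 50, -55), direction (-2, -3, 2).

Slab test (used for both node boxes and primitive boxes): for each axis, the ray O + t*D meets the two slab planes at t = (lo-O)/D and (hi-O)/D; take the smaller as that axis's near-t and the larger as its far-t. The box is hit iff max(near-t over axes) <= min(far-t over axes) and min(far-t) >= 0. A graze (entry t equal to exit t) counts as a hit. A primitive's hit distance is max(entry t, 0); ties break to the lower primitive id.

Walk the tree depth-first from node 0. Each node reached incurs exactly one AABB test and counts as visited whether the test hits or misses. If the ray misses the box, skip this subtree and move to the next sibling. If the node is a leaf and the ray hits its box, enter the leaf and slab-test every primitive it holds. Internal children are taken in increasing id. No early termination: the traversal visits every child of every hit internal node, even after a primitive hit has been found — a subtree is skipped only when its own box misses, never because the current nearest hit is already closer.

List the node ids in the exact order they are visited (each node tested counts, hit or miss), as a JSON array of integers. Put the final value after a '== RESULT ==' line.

Walk:
N0 x:[21,73/2] y:[10,70/3] z:[18,37] -> hit [21,70/3], descend [3, 8]
  N3 x:[27,73/2] y:[10,55/3] z:[41/2,37] -> miss, prune
  N8 x:[21,27] y:[12,70/3] z:[18,37] -> hit [21,70/3], descend [10, 25]
    N10 x:[21,53/2] y:[12,16] z:[26,37] -> miss, prune
    N25 x:[21,27] y:[52/3,70/3] z:[18,33] -> hit [21,70/3], descend [9, 16]
      N9 x:[21,27] y:[52/3,65/3] z:[18,49/2] -> hit [21,65/3], descend [5, 20]
        N5 x:[26,27] y:[52/3,53/3] z:[19,41/2] -> miss, prune
        N20 x:[21,47/2] y:[59/3,65/3] z:[18,49/2] -> hit [21,65/3], descend [7, 21]
          N7 x:[23,47/2] y:[59/3,21] z:[24,49/2] -> miss, prune
          N21 x:[21,23] y:[62/3,65/3] z:[18,21] -> hit [21,21] leaf, test {P10@t=21}
      N16 x:[22,25] y:[55/3,70/3] z:[31,33] -> miss, prune

Summary -> nodes [0, 3, 8, 10, 25, 9, 5, 20, 7, 21, 16]; box-tests=11; leaf-entries=1; first=P10

== RESULT ==
[0, 3, 8, 10, 25, 9, 5, 20, 7, 21, 16]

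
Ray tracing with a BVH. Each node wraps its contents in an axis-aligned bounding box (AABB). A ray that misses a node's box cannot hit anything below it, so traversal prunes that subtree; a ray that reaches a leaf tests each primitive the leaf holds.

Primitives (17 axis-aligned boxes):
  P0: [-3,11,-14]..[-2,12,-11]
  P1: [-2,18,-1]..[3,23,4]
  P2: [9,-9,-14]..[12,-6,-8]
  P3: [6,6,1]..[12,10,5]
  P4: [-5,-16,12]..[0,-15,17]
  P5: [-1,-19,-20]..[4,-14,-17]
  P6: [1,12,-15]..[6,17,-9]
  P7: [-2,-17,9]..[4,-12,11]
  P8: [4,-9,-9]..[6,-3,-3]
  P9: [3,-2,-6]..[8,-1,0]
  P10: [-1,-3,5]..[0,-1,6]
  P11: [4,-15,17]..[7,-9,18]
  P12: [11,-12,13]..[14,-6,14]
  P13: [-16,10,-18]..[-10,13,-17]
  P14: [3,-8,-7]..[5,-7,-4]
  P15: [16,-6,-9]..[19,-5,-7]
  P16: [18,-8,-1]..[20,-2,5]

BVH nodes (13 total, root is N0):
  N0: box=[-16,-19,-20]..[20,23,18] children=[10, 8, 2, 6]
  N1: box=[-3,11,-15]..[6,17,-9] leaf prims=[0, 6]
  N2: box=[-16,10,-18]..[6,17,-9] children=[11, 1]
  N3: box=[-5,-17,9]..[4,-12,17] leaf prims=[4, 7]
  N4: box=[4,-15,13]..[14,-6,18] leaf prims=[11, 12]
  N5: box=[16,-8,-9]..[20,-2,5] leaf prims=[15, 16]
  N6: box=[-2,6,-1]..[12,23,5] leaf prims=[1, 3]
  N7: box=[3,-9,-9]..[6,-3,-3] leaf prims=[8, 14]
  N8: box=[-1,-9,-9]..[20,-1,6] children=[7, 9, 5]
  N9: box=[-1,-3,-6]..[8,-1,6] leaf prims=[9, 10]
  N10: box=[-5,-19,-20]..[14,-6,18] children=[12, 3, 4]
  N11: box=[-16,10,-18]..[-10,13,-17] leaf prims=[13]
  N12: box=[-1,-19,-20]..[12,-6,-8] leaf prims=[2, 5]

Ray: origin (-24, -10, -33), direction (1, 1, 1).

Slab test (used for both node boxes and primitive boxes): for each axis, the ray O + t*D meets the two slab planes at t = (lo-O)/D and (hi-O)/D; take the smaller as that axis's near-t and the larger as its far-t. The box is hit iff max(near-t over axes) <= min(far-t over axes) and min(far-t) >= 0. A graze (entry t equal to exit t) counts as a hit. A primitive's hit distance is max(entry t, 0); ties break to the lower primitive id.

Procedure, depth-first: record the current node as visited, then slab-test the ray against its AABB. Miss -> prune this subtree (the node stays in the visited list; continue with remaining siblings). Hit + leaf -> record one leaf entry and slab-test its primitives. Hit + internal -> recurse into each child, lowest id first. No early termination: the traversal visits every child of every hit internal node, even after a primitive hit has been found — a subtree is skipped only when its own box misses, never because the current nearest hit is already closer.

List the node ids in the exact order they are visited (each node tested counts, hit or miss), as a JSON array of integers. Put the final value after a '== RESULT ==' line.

Walk:
N0 x:[8,44] y:[-9,33] z:[13,51] -> hit [13,33], descend [2, 6, 8, 10]
  N2 x:[8,30] y:[20,27] z:[15,24] -> hit [20,24], descend [1, 11]
    N1 x:[21,30] y:[21,27] z:[18,24] -> hit [21,24] leaf, test {P0@t=21, P6(miss)}
    N11 x:[8,14] y:[20,23] z:[15,16] -> miss, prune
  N6 x:[22,36] y:[16,33] z:[32,38] -> hit [32,33] leaf, test {P1(miss), P3(miss)}
  N8 x:[23,44] y:[1,9] z:[24,39] -> miss, prune
  N10 x:[19,38] y:[-9,4] z:[13,51] -> miss, prune

Visited [0, 2, 1, 11, 6, 8, 10]. Tests: 7 box, 2 leaf. Nearest: P0.

== RESULT ==
[0, 2, 1, 11, 6, 8, 10]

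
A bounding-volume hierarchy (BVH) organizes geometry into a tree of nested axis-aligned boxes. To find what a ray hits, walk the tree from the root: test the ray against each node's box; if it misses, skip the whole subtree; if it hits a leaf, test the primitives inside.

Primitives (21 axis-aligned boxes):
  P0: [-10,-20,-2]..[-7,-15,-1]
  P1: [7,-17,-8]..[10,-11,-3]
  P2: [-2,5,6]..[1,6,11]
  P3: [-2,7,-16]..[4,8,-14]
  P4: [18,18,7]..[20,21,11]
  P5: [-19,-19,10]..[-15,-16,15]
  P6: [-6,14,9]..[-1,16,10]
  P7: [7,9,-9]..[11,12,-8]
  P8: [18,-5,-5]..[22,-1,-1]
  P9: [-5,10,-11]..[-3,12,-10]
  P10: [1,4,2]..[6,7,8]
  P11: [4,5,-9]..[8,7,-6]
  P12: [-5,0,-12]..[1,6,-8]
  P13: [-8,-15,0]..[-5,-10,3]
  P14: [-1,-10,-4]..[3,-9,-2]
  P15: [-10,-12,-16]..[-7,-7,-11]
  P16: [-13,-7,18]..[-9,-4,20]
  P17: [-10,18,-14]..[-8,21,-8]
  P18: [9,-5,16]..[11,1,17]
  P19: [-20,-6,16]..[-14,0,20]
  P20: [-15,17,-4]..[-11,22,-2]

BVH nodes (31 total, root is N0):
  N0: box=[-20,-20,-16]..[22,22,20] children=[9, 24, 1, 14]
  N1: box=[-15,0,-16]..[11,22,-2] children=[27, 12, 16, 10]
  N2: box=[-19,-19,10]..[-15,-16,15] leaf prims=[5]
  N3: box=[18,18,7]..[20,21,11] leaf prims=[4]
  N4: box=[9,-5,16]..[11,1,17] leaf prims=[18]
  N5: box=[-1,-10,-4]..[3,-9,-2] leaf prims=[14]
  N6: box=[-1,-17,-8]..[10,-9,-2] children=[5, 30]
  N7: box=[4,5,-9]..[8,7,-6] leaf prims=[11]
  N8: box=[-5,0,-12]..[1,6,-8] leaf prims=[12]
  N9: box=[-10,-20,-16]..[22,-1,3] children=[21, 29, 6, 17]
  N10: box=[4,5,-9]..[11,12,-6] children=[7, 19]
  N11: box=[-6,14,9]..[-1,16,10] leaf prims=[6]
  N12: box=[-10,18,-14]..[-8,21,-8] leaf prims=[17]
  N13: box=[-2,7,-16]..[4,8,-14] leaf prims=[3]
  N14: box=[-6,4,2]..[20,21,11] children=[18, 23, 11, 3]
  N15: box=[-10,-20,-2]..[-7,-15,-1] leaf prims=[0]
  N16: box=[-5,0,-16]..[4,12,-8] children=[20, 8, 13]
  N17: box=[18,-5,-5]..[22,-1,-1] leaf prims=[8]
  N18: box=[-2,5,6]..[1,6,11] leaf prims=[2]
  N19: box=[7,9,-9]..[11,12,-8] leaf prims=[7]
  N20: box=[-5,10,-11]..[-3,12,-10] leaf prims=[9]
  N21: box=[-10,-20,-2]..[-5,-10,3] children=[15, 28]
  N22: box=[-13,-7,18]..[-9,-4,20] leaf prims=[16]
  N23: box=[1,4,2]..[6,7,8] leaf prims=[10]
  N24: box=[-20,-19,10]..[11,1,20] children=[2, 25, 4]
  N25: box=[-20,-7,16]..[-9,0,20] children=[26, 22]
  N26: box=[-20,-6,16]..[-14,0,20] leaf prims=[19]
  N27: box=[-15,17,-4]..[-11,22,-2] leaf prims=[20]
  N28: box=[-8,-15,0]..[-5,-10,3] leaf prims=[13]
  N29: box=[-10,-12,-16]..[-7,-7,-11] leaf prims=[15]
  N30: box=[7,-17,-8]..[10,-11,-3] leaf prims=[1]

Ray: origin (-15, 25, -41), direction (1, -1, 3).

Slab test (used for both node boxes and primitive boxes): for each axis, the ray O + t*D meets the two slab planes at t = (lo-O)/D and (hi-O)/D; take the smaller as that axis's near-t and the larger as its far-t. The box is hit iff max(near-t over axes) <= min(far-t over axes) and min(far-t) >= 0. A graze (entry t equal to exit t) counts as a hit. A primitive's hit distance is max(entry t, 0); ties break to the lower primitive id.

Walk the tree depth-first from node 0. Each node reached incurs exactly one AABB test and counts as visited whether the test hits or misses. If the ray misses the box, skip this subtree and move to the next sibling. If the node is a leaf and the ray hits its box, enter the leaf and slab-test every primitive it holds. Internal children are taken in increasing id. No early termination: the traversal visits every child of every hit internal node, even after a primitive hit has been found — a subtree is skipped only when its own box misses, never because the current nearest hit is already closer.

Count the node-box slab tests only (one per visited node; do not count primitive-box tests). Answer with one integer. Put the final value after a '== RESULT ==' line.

Walk:
N0 x:[-5,37] y:[3,45] z:[25/3,61/3] -> hit [25/3,61/3], descend [1, 9, 14, 24]
  N1 x:[0,26] y:[3,25] z:[25/3,13] -> hit [25/3,13], descend [10, 12, 16, 27]
    N10 x:[19,26] y:[13,20] z:[32/3,35/3] -> miss, prune
    N12 x:[5,7] y:[4,7] z:[9,11] -> miss, prune
    N16 x:[10,19] y:[13,25] z:[25/3,11] -> miss, prune
    N27 x:[0,4] y:[3,8] z:[37/3,13] -> miss, prune
  N9 x:[5,37] y:[26,45] z:[25/3,44/3] -> miss, prune
  N14 x:[9,35] y:[4,21] z:[43/3,52/3] -> hit [43/3,52/3], descend [3, 11, 18, 23]
    N3 x:[33,35] y:[4,7] z:[16,52/3] -> miss, prune
    N11 x:[9,14] y:[9,11] z:[50/3,17] -> miss, prune
    N18 x:[13,16] y:[19,20] z:[47/3,52/3] -> miss, prune
    N23 x:[16,21] y:[18,21] z:[43/3,49/3] -> miss, prune
  N24 x:[-5,26] y:[24,44] z:[17,61/3] -> miss, prune

Summary -> nodes [0, 1, 10, 12, 16, 27, 9, 14, 3, 11, 18, 23, 24]; box-tests=13; leaf-entries=0; first=miss

== RESULT ==
13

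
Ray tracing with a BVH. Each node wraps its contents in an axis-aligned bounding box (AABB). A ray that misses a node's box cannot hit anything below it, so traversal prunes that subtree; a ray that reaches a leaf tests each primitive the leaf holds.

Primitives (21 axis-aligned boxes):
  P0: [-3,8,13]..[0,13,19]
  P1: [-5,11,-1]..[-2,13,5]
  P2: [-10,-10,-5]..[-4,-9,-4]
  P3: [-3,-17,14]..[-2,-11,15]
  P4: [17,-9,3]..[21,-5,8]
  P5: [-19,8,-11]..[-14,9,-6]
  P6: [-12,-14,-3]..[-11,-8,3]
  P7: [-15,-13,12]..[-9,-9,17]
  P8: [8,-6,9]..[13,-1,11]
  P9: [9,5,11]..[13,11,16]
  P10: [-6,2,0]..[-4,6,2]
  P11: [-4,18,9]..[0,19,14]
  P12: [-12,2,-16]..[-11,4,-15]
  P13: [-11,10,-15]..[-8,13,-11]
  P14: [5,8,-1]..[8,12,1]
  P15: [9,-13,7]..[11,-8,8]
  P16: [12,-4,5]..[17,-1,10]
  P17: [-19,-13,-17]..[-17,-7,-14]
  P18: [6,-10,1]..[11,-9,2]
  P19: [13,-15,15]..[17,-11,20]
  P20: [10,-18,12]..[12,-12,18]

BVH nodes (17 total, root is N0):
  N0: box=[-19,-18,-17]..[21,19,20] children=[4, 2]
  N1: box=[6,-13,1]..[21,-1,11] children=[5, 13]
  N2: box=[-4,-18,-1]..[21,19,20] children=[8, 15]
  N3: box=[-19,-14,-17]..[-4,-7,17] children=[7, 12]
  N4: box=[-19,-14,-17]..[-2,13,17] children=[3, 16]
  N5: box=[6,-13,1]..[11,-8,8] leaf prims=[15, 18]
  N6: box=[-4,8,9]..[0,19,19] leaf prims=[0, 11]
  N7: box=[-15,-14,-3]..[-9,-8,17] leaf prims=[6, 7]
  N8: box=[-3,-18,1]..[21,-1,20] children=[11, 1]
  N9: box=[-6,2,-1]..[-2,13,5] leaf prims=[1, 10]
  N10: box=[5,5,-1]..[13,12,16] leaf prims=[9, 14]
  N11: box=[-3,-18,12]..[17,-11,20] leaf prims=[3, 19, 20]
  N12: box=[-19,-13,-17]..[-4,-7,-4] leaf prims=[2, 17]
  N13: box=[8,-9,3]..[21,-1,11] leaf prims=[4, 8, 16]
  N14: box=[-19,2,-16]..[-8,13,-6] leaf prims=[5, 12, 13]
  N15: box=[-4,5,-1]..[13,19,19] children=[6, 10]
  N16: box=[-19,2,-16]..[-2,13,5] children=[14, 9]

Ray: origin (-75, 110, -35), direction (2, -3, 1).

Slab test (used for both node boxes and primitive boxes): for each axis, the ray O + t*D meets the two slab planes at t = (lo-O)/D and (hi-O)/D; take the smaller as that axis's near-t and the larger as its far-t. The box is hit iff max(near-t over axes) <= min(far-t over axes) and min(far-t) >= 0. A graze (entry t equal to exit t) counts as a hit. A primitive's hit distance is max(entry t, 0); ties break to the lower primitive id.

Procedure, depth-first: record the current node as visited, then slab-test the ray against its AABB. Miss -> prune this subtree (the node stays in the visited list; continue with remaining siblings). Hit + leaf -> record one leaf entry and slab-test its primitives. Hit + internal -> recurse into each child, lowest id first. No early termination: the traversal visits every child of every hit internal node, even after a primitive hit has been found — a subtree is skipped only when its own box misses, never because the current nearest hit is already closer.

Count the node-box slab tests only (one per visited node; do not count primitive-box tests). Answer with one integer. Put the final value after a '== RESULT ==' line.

Walk:
N0 x:[28,48] y:[91/3,128/3] z:[18,55] -> hit [91/3,128/3], descend [2, 4]
  N2 x:[71/2,48] y:[91/3,128/3] z:[34,55] -> hit [71/2,128/3], descend [8, 15]
    N8 x:[36,48] y:[37,128/3] z:[36,55] -> hit [37,128/3], descend [1, 11]
      N1 x:[81/2,48] y:[37,41] z:[36,46] -> hit [81/2,41], descend [5, 13]
        N5 x:[81/2,43] y:[118/3,41] z:[36,43] -> hit [81/2,41] leaf, test {P15(miss), P18(miss)}
        N13 x:[83/2,48] y:[37,119/3] z:[38,46] -> miss, prune
      N11 x:[36,46] y:[121/3,128/3] z:[47,55] -> miss, prune
    N15 x:[71/2,44] y:[91/3,35] z:[34,54] -> miss, prune
  N4 x:[28,73/2] y:[97/3,124/3] z:[18,52] -> hit [97/3,73/2], descend [3, 16]
    N3 x:[28,71/2] y:[39,124/3] z:[18,52] -> miss, prune
    N16 x:[28,73/2] y:[97/3,36] z:[19,40] -> hit [97/3,36], descend [9, 14]
      N9 x:[69/2,73/2] y:[97/3,36] z:[34,40] -> hit [69/2,36] leaf, test {P1(miss), P10@t=35}
      N14 x:[28,67/2] y:[97/3,36] z:[19,29] -> miss, prune

order=[0, 2, 8, 1, 5, 13, 11, 15, 4, 3, 16, 9, 14]  |boxes|=13  |leaves|=2  hit=P10

== RESULT ==
13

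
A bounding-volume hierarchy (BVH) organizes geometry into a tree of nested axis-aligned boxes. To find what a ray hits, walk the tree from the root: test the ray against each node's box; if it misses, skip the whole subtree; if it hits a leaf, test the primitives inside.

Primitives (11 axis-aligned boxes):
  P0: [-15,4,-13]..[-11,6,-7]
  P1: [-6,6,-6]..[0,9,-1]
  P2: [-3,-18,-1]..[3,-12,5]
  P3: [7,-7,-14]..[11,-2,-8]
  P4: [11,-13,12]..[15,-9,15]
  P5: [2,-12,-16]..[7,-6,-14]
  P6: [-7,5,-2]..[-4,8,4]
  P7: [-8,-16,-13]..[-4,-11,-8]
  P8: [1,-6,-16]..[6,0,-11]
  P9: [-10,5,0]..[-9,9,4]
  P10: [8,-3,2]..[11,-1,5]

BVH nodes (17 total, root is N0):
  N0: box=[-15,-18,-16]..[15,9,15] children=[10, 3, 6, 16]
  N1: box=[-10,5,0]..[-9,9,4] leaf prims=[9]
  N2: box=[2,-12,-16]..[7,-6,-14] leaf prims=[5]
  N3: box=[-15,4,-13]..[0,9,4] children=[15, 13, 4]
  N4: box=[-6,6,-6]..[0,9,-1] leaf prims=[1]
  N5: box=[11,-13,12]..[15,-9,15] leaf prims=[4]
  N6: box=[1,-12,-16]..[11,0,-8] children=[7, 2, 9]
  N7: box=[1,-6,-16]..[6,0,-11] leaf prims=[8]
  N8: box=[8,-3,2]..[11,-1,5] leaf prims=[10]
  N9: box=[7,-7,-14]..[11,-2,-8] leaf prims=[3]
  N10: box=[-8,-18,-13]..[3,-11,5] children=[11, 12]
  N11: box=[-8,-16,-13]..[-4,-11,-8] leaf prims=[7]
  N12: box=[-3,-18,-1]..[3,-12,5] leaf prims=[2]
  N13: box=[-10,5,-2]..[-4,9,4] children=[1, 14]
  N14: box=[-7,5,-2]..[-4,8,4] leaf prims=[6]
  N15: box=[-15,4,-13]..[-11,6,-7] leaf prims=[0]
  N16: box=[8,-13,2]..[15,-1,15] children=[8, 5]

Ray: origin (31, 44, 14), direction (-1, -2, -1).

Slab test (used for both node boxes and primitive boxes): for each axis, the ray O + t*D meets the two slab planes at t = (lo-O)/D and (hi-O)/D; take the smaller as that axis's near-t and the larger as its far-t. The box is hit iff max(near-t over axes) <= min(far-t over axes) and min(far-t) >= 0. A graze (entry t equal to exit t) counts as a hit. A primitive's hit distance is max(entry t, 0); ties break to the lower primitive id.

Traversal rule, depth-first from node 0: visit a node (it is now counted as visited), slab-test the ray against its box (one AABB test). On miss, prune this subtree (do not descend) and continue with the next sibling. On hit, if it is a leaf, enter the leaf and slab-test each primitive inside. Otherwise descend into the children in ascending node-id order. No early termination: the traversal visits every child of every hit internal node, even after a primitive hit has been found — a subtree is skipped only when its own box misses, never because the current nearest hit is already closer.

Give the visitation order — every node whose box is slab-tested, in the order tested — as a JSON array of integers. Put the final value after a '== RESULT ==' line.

Walk:
N0 x:[16,46] y:[35/2,31] z:[-1,30] -> hit [35/2,30], descend [3, 6, 10, 16]
  N3 x:[31,46] y:[35/2,20] z:[10,27] -> miss, prune
  N6 x:[20,30] y:[22,28] z:[22,30] -> hit [22,28], descend [2, 7, 9]
    N2 x:[24,29] y:[25,28] z:[28,30] -> hit [28,28] leaf, test {P5@t=28}
    N7 x:[25,30] y:[22,25] z:[25,30] -> hit [25,25] leaf, test {P8@t=25}
    N9 x:[20,24] y:[23,51/2] z:[22,28] -> hit [23,24] leaf, test {P3@t=23}
  N10 x:[28,39] y:[55/2,31] z:[9,27] -> miss, prune
  N16 x:[16,23] y:[45/2,57/2] z:[-1,12] -> miss, prune

order=[0, 3, 6, 2, 7, 9, 10, 16]  |boxes|=8  |leaves|=3  hit=P3

== RESULT ==
[0, 3, 6, 2, 7, 9, 10, 16]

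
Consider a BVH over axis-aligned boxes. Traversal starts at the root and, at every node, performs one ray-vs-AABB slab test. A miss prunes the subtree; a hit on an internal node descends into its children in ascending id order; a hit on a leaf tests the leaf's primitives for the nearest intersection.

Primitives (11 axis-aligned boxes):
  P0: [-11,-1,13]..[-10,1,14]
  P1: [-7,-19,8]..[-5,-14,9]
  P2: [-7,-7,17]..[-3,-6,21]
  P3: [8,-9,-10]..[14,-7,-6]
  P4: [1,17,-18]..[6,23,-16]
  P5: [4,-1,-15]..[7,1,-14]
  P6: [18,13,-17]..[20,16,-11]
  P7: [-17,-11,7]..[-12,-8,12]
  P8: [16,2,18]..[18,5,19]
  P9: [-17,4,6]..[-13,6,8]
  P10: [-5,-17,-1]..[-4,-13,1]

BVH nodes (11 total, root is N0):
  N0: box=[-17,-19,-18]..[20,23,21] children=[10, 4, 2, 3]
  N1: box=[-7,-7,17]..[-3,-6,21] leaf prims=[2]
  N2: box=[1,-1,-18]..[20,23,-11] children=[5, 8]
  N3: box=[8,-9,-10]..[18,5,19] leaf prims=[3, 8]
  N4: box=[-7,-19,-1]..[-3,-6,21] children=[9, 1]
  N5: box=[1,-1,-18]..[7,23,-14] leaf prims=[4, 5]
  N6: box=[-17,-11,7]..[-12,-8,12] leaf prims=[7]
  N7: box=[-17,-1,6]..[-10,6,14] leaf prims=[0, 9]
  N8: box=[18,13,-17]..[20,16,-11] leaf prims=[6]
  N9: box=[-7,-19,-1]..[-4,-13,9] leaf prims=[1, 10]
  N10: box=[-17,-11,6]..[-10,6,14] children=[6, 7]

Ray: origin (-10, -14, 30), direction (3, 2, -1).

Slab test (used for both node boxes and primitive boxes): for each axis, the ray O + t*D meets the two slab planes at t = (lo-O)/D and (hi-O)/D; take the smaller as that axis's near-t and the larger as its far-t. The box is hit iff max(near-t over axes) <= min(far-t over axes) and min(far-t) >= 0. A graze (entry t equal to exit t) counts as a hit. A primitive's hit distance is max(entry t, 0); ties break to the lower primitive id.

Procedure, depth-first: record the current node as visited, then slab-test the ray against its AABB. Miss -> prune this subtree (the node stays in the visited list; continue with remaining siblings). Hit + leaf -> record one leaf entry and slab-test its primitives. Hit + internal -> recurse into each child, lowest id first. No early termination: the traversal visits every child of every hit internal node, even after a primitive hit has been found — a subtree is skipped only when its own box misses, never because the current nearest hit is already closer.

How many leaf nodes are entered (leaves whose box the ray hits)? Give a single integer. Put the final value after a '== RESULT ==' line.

Traverse from the root:
N0 x:[-7/3,10] y:[-5/2,37/2] z:[9,48] -> hit [9,10], descend [2, 3, 4, 10]
  N2 x:[11/3,10] y:[13/2,37/2] z:[41,48] -> miss, prune
  N3 x:[6,28/3] y:[5/2,19/2] z:[11,40] -> miss, prune
  N4 x:[1,7/3] y:[-5/2,4] z:[9,31] -> miss, prune
  N10 x:[-7/3,0] y:[3/2,10] z:[16,24] -> miss, prune

Visited [0, 2, 3, 4, 10]. Tests: 5 box, 0 leaf. Nearest: miss.

== RESULT ==
0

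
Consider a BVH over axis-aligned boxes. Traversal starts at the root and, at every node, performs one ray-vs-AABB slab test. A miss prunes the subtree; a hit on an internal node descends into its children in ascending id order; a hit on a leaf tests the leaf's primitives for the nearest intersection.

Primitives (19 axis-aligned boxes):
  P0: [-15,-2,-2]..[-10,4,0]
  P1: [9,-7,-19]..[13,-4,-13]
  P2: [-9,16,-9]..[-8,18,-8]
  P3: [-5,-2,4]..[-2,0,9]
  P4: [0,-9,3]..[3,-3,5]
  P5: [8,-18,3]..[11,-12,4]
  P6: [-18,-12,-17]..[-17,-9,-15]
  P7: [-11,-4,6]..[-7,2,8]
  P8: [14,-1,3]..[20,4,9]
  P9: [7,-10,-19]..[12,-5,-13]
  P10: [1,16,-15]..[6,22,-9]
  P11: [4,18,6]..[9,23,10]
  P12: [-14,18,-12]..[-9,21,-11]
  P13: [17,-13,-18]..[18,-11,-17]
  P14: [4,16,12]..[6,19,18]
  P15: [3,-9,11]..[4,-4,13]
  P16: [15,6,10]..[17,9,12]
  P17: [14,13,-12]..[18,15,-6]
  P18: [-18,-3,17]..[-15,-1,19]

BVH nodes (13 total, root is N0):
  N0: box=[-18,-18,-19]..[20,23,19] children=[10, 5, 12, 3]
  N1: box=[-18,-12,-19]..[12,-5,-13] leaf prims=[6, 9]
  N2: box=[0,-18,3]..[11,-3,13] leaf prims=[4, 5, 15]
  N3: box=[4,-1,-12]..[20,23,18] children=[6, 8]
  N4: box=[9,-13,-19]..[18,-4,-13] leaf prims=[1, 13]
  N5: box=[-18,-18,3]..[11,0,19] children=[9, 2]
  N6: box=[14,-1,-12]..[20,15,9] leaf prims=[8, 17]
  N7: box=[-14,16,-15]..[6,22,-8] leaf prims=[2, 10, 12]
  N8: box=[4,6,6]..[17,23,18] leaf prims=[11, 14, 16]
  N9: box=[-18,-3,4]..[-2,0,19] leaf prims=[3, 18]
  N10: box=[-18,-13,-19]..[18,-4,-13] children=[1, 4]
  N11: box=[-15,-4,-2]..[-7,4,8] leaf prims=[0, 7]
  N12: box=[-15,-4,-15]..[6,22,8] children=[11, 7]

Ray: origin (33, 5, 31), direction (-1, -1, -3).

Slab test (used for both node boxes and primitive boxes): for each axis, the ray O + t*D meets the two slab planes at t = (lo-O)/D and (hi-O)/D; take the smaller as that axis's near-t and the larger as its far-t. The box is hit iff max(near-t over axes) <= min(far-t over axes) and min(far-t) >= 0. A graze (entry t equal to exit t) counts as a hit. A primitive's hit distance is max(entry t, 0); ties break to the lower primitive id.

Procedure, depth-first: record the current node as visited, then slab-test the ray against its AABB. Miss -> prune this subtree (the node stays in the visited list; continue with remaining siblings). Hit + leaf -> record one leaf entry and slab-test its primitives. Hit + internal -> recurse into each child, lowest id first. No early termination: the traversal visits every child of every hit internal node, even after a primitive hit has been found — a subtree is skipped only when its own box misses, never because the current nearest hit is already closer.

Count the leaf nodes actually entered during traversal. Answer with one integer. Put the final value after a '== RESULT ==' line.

Trace the traversal:
N0 x:[13,51] y:[-18,23] z:[4,50/3] -> hit [13,50/3], descend [3, 5, 10, 12]
  N3 x:[13,29] y:[-18,6] z:[13/3,43/3] -> miss, prune
  N5 x:[22,51] y:[5,23] z:[4,28/3] -> miss, prune
  N10 x:[15,51] y:[9,18] z:[44/3,50/3] -> hit [15,50/3], descend [1, 4]
    N1 x:[21,51] y:[10,17] z:[44/3,50/3] -> miss, prune
    N4 x:[15,24] y:[9,18] z:[44/3,50/3] -> hit [15,50/3] leaf, test {P1(miss), P13@t=16}
  N12 x:[27,48] y:[-17,9] z:[23/3,46/3] -> miss, prune

Summary -> nodes [0, 3, 5, 10, 1, 4, 12]; box-tests=7; leaf-entries=1; first=P13

== RESULT ==
1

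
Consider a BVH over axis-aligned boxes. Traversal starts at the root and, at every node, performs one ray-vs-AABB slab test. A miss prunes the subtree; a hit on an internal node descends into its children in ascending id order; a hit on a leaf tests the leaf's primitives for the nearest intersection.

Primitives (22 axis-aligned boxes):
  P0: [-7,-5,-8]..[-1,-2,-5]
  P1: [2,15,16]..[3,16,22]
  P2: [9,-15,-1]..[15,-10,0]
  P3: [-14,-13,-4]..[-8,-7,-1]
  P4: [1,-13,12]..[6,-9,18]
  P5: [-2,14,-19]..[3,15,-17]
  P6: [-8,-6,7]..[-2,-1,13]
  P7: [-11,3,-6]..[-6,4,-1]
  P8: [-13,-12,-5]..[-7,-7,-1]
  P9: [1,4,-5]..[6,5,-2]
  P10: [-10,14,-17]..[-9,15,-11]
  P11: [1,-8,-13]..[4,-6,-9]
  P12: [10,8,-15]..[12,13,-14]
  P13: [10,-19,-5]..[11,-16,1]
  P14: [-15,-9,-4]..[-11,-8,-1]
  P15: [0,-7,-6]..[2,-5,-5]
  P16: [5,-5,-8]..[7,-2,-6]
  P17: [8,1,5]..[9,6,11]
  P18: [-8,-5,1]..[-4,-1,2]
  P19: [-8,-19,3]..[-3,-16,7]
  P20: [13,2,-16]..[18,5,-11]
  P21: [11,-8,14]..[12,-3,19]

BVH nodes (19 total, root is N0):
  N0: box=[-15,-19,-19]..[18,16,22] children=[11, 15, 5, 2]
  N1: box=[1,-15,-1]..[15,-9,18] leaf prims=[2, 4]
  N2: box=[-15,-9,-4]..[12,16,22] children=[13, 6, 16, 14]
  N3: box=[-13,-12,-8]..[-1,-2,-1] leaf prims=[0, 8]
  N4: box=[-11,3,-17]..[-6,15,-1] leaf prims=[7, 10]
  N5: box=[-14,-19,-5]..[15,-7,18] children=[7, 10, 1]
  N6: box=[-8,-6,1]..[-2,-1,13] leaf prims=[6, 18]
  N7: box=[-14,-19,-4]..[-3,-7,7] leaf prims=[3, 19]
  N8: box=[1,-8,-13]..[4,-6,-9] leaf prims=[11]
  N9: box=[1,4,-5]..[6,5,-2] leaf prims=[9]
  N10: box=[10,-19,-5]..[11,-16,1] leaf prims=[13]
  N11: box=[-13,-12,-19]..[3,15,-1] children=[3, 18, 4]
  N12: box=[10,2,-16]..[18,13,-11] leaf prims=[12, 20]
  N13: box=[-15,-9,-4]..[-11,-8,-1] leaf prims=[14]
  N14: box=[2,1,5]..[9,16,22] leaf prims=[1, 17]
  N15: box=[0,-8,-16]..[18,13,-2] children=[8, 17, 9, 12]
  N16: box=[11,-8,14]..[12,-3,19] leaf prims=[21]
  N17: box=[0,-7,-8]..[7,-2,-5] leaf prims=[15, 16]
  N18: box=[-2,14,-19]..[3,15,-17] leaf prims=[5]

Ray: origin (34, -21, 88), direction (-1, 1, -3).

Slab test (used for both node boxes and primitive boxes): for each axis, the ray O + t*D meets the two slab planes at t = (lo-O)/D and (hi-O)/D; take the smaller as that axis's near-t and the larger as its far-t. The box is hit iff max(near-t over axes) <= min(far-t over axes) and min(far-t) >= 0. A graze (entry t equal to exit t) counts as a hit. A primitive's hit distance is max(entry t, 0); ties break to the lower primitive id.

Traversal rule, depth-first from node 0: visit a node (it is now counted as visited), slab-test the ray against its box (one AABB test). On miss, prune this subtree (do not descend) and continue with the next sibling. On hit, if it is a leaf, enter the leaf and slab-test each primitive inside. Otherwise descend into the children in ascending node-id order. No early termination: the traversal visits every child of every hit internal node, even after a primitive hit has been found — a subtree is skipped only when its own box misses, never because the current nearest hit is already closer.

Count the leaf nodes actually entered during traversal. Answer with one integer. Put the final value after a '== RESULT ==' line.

Traverse from the root:
N0 x:[16,49] y:[2,37] z:[22,107/3] -> hit [22,107/3], descend [2, 5, 11, 15]
  N2 x:[22,49] y:[12,37] z:[22,92/3] -> hit [22,92/3], descend [6, 13, 14, 16]
    N6 x:[36,42] y:[15,20] z:[25,29] -> miss, prune
    N13 x:[45,49] y:[12,13] z:[89/3,92/3] -> miss, prune
    N14 x:[25,32] y:[22,37] z:[22,83/3] -> hit [25,83/3] leaf, test {P1(miss), P17@t=77/3}
    N16 x:[22,23] y:[13,18] z:[23,74/3] -> miss, prune
  N5 x:[19,48] y:[2,14] z:[70/3,31] -> miss, prune
  N11 x:[31,47] y:[9,36] z:[89/3,107/3] -> hit [31,107/3], descend [3, 4, 18]
    N3 x:[35,47] y:[9,19] z:[89/3,32] -> miss, prune
    N4 x:[40,45] y:[24,36] z:[89/3,35] -> miss, prune
    N18 x:[31,36] y:[35,36] z:[35,107/3] -> hit [35,107/3] leaf, test {P5@t=35}
  N15 x:[16,34] y:[13,34] z:[30,104/3] -> hit [30,34], descend [8, 9, 12, 17]
    N8 x:[30,33] y:[13,15] z:[97/3,101/3] -> miss, prune
    N9 x:[28,33] y:[25,26] z:[30,31] -> miss, prune
    N12 x:[16,24] y:[23,34] z:[33,104/3] -> miss, prune
    N17 x:[27,34] y:[14,19] z:[31,32] -> miss, prune

Summary -> nodes [0, 2, 6, 13, 14, 16, 5, 11, 3, 4, 18, 15, 8, 9, 12, 17]; box-tests=16; leaf-entries=2; first=P17

== RESULT ==
2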